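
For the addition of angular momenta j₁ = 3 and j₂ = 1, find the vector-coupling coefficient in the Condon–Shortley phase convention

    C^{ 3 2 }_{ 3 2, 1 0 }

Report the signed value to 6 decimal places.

+0.577350

√[7·1!5!1!/8! · 5!1!1!1!5!1!] = √(300)
  +(−1)^0/∏(0,1,1,1,4,0)! = 1/24  (running 1/24)
  +(−1)^1/∏(1,0,0,0,5,1)! = -1/120  (running 1/30)
⟨..|..⟩ = √(300)·(1/30) = +0.577350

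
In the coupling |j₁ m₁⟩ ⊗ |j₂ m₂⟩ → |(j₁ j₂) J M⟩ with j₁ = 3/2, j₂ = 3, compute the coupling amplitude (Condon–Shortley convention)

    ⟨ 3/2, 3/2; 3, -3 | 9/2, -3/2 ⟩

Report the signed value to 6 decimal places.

+0.109109  (= +√(1/84))

√[10·0!3!6!/10! · 3!0!0!6!3!6!] = √(1555200/7)
  +(−1)^0/∏(0,0,0,0,3,6)! = 1/4320  (running 1/4320)
⟨..|..⟩ = √(1555200/7)·(1/4320) = +0.109109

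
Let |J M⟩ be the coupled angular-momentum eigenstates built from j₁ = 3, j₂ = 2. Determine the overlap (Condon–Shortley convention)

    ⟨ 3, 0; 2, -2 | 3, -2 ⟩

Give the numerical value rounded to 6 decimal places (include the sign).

+0.577350  (= +√(1/3))

j₁+j₂−J=2  J+j₁−j₂=4  J−j₁+j₂=2  j₁+j₂+J+1=9
(j₁±m₁, j₂±m₂, J±M) = (3,3,0,4,1,5)
P² = 192
sum k=0..0:
  [0] +1/24 = 1/24
S = 1/24
C² = P²·S² = 1/3 ; C = +0.577350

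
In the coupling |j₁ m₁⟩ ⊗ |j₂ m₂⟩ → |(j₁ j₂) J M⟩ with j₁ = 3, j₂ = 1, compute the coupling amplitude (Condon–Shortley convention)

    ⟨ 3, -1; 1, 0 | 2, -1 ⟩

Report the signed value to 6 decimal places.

triangle: 2!×4!×0!/7! = 48/5040
(j±m)!: 2!×4!×1!×1!×1!×3! = 288
prefactor² = (2J+1)×Δ×N² = 96/7
  k=1: −1/(1!×1!×3!×0!×1!×0!) = -1/6
Σ = -1/6  ⇒  CG² = 96/7×(-1/6)² = 8/21
CG = −√(8/21) = -0.617213

-0.617213  (= −√(8/21))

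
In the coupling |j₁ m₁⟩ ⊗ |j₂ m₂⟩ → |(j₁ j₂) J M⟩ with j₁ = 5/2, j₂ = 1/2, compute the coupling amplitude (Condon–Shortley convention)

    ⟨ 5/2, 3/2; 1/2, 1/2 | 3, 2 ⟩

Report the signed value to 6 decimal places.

+√(5/6) = +0.912871

√[7·0!5!1!/7! · 4!1!1!0!5!1!] = √(480)
  +(−1)^0/∏(0,0,1,1,4,0)! = 1/24  (running 1/24)
⟨..|..⟩ = √(480)·(1/24) = +0.912871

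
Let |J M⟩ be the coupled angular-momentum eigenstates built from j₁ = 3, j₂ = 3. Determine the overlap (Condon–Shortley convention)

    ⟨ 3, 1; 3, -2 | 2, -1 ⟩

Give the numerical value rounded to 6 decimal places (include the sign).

j₁+j₂−J=4  J+j₁−j₂=2  J−j₁+j₂=2  j₁+j₂+J+1=9
(j₁±m₁, j₂±m₂, J±M) = (4,2,1,5,1,3)
P² = 320/7
sum k=0..1:
  [0] +1/48 = 1/48
  [1] −1/12 = -1/12
S = -1/16
C² = P²·S² = 5/28 ; C = -0.422577

−√(5/28) ≈ -0.422577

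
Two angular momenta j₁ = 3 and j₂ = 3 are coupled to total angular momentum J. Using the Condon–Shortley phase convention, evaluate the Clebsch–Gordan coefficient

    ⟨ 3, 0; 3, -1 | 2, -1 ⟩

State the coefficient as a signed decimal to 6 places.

+0.154303  (= +√(1/42))

triangle: 4!×2!×2!/9! = 96/362880
(j±m)!: 3!×3!×2!×4!×1!×3! = 10368
prefactor² = (2J+1)×Δ×N² = 96/7
  k=1: −1/(1!×3!×2!×1!×0!×1!) = -1/12
  k=2: +1/(2!×2!×1!×0!×1!×2!) = 1/8
Σ = 1/24  ⇒  CG² = 96/7×1/24² = 1/42
CG = +√(1/42) = +0.154303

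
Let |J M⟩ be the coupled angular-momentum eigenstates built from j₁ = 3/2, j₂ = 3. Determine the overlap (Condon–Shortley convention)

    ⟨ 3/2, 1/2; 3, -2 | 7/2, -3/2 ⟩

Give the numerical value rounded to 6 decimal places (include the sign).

j₁+j₂−J=1  J+j₁−j₂=2  J−j₁+j₂=5  j₁+j₂+J+1=9
(j₁±m₁, j₂±m₂, J±M) = (2,1,1,5,2,5)
P² = 6400/21
sum k=0..1:
  [0] +1/24 = 1/24
  [1] −1/240 = -1/240
S = 3/80
C² = P²·S² = 3/7 ; C = +0.654654

+√(3/7) = +0.654654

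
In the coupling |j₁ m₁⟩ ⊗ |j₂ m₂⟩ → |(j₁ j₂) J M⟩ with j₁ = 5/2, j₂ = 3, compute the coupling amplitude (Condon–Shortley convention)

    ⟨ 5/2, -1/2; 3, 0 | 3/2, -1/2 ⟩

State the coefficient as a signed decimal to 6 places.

j₁+j₂−J=4  J+j₁−j₂=1  J−j₁+j₂=2  j₁+j₂+J+1=8
(j₁±m₁, j₂±m₂, J±M) = (2,3,3,3,1,2)
P² = 144/35
sum k=2..3:
  [2] +1/4 = 1/4
  [3] −1/12 = -1/12
S = 1/6
C² = P²·S² = 4/35 ; C = +0.338062

+0.338062  (= +√(4/35))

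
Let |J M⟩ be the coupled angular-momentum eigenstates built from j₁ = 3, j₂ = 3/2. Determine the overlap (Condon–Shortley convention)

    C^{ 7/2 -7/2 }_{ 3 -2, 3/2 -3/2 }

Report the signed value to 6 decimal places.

+√(1/3) = +0.577350

j₁+j₂−J=1  J+j₁−j₂=5  J−j₁+j₂=2  j₁+j₂+J+1=9
(j₁±m₁, j₂±m₂, J±M) = (1,5,0,3,0,7)
P² = 19200
sum k=0..0:
  [0] +1/240 = 1/240
S = 1/240
C² = P²·S² = 1/3 ; C = +0.577350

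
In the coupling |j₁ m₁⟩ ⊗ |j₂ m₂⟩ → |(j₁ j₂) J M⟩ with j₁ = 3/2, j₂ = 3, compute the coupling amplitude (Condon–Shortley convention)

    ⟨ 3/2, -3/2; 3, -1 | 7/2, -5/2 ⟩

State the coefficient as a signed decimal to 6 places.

-0.690066

√[8·1!2!5!/9! · 0!3!2!4!1!6!] = √(7680/7)
  +(−1)^1/∏(1,0,2,1,0,4)! = -1/48  (running -1/48)
⟨..|..⟩ = √(7680/7)·(-1/48) = -0.690066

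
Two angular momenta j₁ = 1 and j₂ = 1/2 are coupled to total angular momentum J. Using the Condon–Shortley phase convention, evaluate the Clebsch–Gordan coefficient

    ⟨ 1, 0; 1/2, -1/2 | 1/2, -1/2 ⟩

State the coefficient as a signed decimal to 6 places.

j₁+j₂−J=1  J+j₁−j₂=1  J−j₁+j₂=0  j₁+j₂+J+1=3
(j₁±m₁, j₂±m₂, J±M) = (1,1,0,1,0,1)
P² = 1/3
sum k=0..0:
  [0] +1/1 = 1
S = 1
C² = P²·S² = 1/3 ; C = +0.577350

+√(1/3) ≈ +0.577350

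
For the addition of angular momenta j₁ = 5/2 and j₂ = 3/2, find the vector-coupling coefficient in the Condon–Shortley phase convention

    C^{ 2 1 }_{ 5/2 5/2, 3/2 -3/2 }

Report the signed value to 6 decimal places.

√[5·2!3!1!/7! · 5!0!0!3!3!1!] = √(360/7)
  +(−1)^0/∏(0,2,0,0,3,1)! = 1/12  (running 1/12)
⟨..|..⟩ = √(360/7)·(1/12) = +0.597614

+√(5/14) = +0.597614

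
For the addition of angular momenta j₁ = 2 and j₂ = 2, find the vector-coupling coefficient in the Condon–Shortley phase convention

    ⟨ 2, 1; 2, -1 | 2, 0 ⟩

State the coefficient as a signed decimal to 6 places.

+√(1/14) = +0.267261

triangle: 2!·2!·2!/7! = 8/5040
(j±m)!: 3!·1!·1!·3!·2!·2! = 144
prefactor² = (2J+1)·Δ·N² = 8/7
  k=0: +1/(0!·2!·1!·1!·1!·1!) = 1/2
  k=1: −1/(1!·1!·0!·0!·2!·2!) = -1/4
Σ = 1/4  ⇒  CG² = 8/7·1/4² = 1/14
CG = +√(1/14) = +0.267261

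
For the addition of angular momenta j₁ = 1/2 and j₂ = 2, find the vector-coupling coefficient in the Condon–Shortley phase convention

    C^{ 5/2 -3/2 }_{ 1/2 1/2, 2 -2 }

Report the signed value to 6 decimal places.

triangle: 0!×1!×4!/6! = 24/720
(j±m)!: 1!×0!×0!×4!×1!×4! = 576
prefactor² = (2J+1)×Δ×N² = 576/5
  k=0: +1/(0!×0!×0!×0!×1!×4!) = 1/24
Σ = 1/24  ⇒  CG² = 576/5×1/24² = 1/5
CG = +√(1/5) = +0.447214

+0.447214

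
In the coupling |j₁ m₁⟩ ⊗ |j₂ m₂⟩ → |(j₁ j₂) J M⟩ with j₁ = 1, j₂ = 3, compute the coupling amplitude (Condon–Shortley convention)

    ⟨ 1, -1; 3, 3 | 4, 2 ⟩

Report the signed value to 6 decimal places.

+√(1/28) = +0.188982

j₁+j₂−J=0  J+j₁−j₂=2  J−j₁+j₂=6  j₁+j₂+J+1=9
(j₁±m₁, j₂±m₂, J±M) = (0,2,6,0,6,2)
P² = 518400/7
sum k=0..0:
  [0] +1/1440 = 1/1440
S = 1/1440
C² = P²·S² = 1/28 ; C = +0.188982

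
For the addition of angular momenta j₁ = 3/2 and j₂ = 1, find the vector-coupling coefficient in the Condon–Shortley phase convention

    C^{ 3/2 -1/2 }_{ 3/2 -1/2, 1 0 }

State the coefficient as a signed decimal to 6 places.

−√(1/15) ≈ -0.258199

triangle: 1!×2!×1!/5! = 2/120
(j±m)!: 1!×2!×1!×1!×1!×2! = 4
prefactor² = (2J+1)×Δ×N² = 4/15
  k=0: +1/(0!×1!×2!×1!×0!×0!) = 1/2
  k=1: −1/(1!×0!×1!×0!×1!×1!) = -1
Σ = -1/2  ⇒  CG² = 4/15×(-1/2)² = 1/15
CG = −√(1/15) = -0.258199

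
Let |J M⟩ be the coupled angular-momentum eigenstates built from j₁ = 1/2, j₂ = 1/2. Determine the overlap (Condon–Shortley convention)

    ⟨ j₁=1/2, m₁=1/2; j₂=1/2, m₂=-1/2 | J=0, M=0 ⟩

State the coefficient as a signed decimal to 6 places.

+0.707107

√[1·1!0!0!/2! · 1!0!0!1!0!0!] = √(1/2)
  +(−1)^0/∏(0,1,0,0,0,0)! = 1  (running 1)
⟨..|..⟩ = √(1/2)·(1) = +0.707107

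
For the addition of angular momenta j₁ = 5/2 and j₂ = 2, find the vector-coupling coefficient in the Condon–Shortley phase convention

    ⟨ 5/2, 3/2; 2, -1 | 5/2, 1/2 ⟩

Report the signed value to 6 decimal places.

j₁+j₂−J=2  J+j₁−j₂=3  J−j₁+j₂=2  j₁+j₂+J+1=8
(j₁±m₁, j₂±m₂, J±M) = (4,1,1,3,3,2)
P² = 216/35
sum k=0..1:
  [0] +1/4 = 1/4
  [1] −1/12 = -1/12
S = 1/6
C² = P²·S² = 6/35 ; C = +0.414039

+0.414039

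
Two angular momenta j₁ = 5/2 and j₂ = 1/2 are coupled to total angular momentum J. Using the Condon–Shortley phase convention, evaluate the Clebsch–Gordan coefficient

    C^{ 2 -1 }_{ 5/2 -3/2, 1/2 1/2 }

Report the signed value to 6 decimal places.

−√(2/3) ≈ -0.816497

√[5·1!4!0!/6! · 1!4!1!0!1!3!] = √(24)
  +(−1)^1/∏(1,0,3,0,1,0)! = -1/6  (running -1/6)
⟨..|..⟩ = √(24)·(-1/6) = -0.816497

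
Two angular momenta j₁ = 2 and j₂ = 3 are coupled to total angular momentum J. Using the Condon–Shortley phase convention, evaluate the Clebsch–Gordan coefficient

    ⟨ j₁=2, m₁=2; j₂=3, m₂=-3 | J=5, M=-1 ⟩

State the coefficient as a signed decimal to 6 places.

triangle: 0!×4!×6!/11! = 17280/39916800
(j±m)!: 4!×0!×0!×6!×4!×6! = 298598400
prefactor² = (2J+1)×Δ×N² = 9953280/7
  k=0: +1/(0!×0!×0!×0!×4!×6!) = 1/17280
Σ = 1/17280  ⇒  CG² = 9953280/7×1/17280² = 1/210
CG = +√(1/210) = +0.069007

+0.069007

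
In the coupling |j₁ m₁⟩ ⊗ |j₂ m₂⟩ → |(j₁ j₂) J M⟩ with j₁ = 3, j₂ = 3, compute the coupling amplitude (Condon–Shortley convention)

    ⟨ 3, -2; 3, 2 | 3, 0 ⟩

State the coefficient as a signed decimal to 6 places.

√[7·3!3!3!/10! · 1!5!5!1!3!3!] = √(216)
  +(−1)^2/∏(2,1,3,3,0,0)! = 1/72  (running 1/72)
  +(−1)^3/∏(3,0,2,2,1,1)! = -1/24  (running -1/36)
⟨..|..⟩ = √(216)·(-1/36) = -0.408248

−√(1/6) = -0.408248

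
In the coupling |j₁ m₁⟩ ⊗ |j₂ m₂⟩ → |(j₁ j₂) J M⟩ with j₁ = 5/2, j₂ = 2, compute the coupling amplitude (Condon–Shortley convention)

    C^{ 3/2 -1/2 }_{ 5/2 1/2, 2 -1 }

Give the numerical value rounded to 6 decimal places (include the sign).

triangle: 3!×2!×1!/7! = 12/5040
(j±m)!: 3!×2!×1!×3!×1!×2! = 144
prefactor² = (2J+1)×Δ×N² = 48/35
  k=0: +1/(0!×3!×2!×1!×0!×0!) = 1/12
  k=1: −1/(1!×2!×1!×0!×1!×1!) = -1/2
Σ = -5/12  ⇒  CG² = 48/35×(-5/12)² = 5/21
CG = −√(5/21) = -0.487950

-0.487950  (= −√(5/21))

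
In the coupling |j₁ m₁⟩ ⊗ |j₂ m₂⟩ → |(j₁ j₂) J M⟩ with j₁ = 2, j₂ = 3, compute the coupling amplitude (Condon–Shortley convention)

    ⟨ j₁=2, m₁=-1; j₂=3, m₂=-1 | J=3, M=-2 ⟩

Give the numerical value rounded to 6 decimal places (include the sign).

√[7·2!2!4!/9! · 1!3!2!4!1!5!] = √(64)
  +(−1)^1/∏(1,1,2,1,0,3)! = -1/12  (running -1/12)
  +(−1)^2/∏(2,0,1,0,1,4)! = 1/48  (running -1/16)
⟨..|..⟩ = √(64)·(-1/16) = -0.500000

-0.500000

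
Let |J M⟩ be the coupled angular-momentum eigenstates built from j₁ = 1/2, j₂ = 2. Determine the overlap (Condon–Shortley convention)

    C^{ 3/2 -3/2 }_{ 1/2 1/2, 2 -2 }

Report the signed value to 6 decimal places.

+√(4/5) = +0.894427

√[4·1!0!3!/5! · 1!0!0!4!0!3!] = √(144/5)
  +(−1)^0/∏(0,1,0,0,0,3)! = 1/6  (running 1/6)
⟨..|..⟩ = √(144/5)·(1/6) = +0.894427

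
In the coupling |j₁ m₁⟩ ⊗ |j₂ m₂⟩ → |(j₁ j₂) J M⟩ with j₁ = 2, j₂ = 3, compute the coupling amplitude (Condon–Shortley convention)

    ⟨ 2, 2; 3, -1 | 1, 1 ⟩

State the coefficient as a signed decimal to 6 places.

triangle: 4!×0!×2!/7! = 48/5040
(j±m)!: 4!×0!×2!×4!×2!×0! = 2304
prefactor² = (2J+1)×Δ×N² = 2304/35
  k=0: +1/(0!×4!×0!×2!×0!×0!) = 1/48
Σ = 1/48  ⇒  CG² = 2304/35×1/48² = 1/35
CG = +√(1/35) = +0.169031

+√(1/35) = +0.169031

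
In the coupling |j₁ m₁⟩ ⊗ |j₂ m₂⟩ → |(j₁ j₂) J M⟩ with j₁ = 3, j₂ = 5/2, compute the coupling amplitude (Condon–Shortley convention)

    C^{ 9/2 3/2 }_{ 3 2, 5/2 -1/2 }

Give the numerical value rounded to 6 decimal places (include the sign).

√[10·1!5!4!/11! · 5!1!2!3!6!3!] = √(345600/77)
  +(−1)^0/∏(0,1,1,2,4,2)! = 1/96  (running 1/96)
  +(−1)^1/∏(1,0,0,1,5,3)! = -1/720  (running 13/1440)
⟨..|..⟩ = √(345600/77)·(13/1440) = +0.604815

+0.604815  (= +√(169/462))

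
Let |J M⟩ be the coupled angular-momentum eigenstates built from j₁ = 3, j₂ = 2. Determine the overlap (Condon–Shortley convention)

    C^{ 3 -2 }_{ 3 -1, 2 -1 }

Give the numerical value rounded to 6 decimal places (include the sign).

j₁+j₂−J=2  J+j₁−j₂=4  J−j₁+j₂=2  j₁+j₂+J+1=9
(j₁±m₁, j₂±m₂, J±M) = (2,4,1,3,1,5)
P² = 64
sum k=0..1:
  [0] +1/48 = 1/48
  [1] −1/12 = -1/12
S = -1/16
C² = P²·S² = 1/4 ; C = -0.500000

−√(1/4) = -0.500000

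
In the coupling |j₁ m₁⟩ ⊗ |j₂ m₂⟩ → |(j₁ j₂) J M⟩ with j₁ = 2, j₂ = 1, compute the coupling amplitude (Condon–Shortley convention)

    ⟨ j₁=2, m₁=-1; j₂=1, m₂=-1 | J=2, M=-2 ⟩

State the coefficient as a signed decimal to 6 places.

j₁+j₂−J=1  J+j₁−j₂=3  J−j₁+j₂=1  j₁+j₂+J+1=6
(j₁±m₁, j₂±m₂, J±M) = (1,3,0,2,0,4)
P² = 12
sum k=0..0:
  [0] +1/6 = 1/6
S = 1/6
C² = P²·S² = 1/3 ; C = +0.577350

+0.577350  (= +√(1/3))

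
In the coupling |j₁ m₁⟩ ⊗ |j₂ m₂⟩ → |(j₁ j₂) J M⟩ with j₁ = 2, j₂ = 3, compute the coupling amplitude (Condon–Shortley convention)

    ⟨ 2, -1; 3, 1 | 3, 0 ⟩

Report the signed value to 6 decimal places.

triangle: 2!·2!·4!/9! = 96/362880
(j±m)!: 1!·3!·4!·2!·3!·3! = 10368
prefactor² = (2J+1)·Δ·N² = 96/5
  k=1: −1/(1!·1!·2!·3!·0!·1!) = -1/12
  k=2: +1/(2!·0!·1!·2!·1!·2!) = 1/8
Σ = 1/24  ⇒  CG² = 96/5·1/24² = 1/30
CG = +√(1/30) = +0.182574

+0.182574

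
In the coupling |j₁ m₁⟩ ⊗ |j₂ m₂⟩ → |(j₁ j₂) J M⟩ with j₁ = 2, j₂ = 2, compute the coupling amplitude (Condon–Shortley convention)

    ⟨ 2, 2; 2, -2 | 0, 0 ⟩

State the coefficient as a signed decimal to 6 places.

j₁+j₂−J=4  J+j₁−j₂=0  J−j₁+j₂=0  j₁+j₂+J+1=5
(j₁±m₁, j₂±m₂, J±M) = (4,0,0,4,0,0)
P² = 576/5
sum k=0..0:
  [0] +1/24 = 1/24
S = 1/24
C² = P²·S² = 1/5 ; C = +0.447214

+0.447214  (= +√(1/5))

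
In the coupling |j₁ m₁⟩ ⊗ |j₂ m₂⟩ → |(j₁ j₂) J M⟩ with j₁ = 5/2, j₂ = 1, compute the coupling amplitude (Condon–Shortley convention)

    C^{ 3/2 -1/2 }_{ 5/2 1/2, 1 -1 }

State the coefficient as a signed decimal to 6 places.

√[4·2!3!0!/6! · 3!2!0!2!1!2!] = √(16/5)
  +(−1)^0/∏(0,2,2,0,1,0)! = 1/4  (running 1/4)
⟨..|..⟩ = √(16/5)·(1/4) = +0.447214

+0.447214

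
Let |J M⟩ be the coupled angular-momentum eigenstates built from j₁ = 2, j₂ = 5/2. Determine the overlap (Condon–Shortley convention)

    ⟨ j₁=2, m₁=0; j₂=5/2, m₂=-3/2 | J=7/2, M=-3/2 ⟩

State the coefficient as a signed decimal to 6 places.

+√(2/7) = +0.534522

triangle: 1!·3!·4!/9! = 144/362880
(j±m)!: 2!·2!·1!·4!·2!·5! = 23040
prefactor² = (2J+1)·Δ·N² = 512/7
  k=0: +1/(0!·1!·2!·1!·1!·3!) = 1/12
  k=1: −1/(1!·0!·1!·0!·2!·4!) = -1/48
Σ = 1/16  ⇒  CG² = 512/7·1/16² = 2/7
CG = +√(2/7) = +0.534522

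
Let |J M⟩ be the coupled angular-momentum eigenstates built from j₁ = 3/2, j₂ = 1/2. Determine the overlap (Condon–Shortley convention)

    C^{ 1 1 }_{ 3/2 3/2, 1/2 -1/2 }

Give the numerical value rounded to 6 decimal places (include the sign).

+0.866025

√[3·1!2!0!/4! · 3!0!0!1!2!0!] = √(3)
  +(−1)^0/∏(0,1,0,0,2,0)! = 1/2  (running 1/2)
⟨..|..⟩ = √(3)·(1/2) = +0.866025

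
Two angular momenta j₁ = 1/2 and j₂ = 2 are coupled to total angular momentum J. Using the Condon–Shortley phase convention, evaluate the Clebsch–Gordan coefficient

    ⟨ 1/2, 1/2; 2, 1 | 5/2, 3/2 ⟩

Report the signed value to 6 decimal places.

√[6·0!1!4!/6! · 1!0!3!1!4!1!] = √(144/5)
  +(−1)^0/∏(0,0,0,3,1,1)! = 1/6  (running 1/6)
⟨..|..⟩ = √(144/5)·(1/6) = +0.894427

+0.894427  (= +√(4/5))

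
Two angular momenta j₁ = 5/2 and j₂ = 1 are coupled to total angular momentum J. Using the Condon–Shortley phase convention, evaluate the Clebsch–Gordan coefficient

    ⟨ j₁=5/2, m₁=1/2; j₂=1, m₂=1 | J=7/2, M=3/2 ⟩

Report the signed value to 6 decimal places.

√[8·0!5!2!/8! · 3!2!2!0!5!2!] = √(1920/7)
  +(−1)^0/∏(0,0,2,2,3,0)! = 1/24  (running 1/24)
⟨..|..⟩ = √(1920/7)·(1/24) = +0.690066

+0.690066  (= +√(10/21))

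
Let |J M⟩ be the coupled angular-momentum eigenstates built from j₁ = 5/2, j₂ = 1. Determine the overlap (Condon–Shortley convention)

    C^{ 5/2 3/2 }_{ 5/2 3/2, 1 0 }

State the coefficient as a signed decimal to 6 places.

+√(9/35) = +0.507093

√[6·1!4!1!/7! · 4!1!1!1!4!1!] = √(576/35)
  +(−1)^0/∏(0,1,1,1,3,0)! = 1/6  (running 1/6)
  +(−1)^1/∏(1,0,0,0,4,1)! = -1/24  (running 1/8)
⟨..|..⟩ = √(576/35)·(1/8) = +0.507093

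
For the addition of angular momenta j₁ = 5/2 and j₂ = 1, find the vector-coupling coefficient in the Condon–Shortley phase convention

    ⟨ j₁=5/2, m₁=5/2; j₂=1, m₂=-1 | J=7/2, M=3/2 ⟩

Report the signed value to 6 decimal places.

j₁+j₂−J=0  J+j₁−j₂=5  J−j₁+j₂=2  j₁+j₂+J+1=8
(j₁±m₁, j₂±m₂, J±M) = (5,0,0,2,5,2)
P² = 19200/7
sum k=0..0:
  [0] +1/240 = 1/240
S = 1/240
C² = P²·S² = 1/21 ; C = +0.218218

+√(1/21) ≈ +0.218218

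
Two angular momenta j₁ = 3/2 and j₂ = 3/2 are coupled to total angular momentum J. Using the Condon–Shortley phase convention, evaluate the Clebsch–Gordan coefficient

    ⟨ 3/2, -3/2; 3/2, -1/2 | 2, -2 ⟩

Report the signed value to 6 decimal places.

√[5·1!2!2!/6! · 0!3!1!2!0!4!] = √(8)
  +(−1)^1/∏(1,0,2,0,0,2)! = -1/4  (running -1/4)
⟨..|..⟩ = √(8)·(-1/4) = -0.707107

−√(1/2) ≈ -0.707107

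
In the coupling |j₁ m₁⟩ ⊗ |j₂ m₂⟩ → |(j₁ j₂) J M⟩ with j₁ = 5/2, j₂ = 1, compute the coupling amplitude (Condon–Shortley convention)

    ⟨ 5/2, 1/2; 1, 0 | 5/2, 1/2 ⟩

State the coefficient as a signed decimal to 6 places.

triangle: 1!·4!·1!/7! = 24/5040
(j±m)!: 3!·2!·1!·1!·3!·2! = 144
prefactor² = (2J+1)·Δ·N² = 144/35
  k=0: +1/(0!·1!·2!·1!·2!·0!) = 1/4
  k=1: −1/(1!·0!·1!·0!·3!·1!) = -1/6
Σ = 1/12  ⇒  CG² = 144/35·1/12² = 1/35
CG = +√(1/35) = +0.169031

+√(1/35) ≈ +0.169031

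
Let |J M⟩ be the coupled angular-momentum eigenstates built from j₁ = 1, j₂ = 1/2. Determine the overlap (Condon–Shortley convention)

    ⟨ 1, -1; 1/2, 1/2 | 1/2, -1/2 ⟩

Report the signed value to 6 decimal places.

√[2·1!1!0!/3! · 0!2!1!0!0!1!] = √(2/3)
  +(−1)^1/∏(1,0,1,0,0,0)! = -1  (running -1)
⟨..|..⟩ = √(2/3)·(-1) = -0.816497

-0.816497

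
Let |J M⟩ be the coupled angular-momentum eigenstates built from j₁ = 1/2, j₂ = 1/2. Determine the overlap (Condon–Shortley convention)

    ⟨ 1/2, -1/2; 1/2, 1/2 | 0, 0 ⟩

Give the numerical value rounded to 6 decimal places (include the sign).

−√(1/2) ≈ -0.707107

j₁+j₂−J=1  J+j₁−j₂=0  J−j₁+j₂=0  j₁+j₂+J+1=2
(j₁±m₁, j₂±m₂, J±M) = (0,1,1,0,0,0)
P² = 1/2
sum k=1..1:
  [1] −1/1 = -1
S = -1
C² = P²·S² = 1/2 ; C = -0.707107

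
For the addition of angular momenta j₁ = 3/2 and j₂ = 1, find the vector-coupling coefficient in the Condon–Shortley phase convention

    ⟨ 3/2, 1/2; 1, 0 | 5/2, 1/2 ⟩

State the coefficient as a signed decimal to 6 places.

+0.774597  (= +√(3/5))

√[6·0!3!2!/6! · 2!1!1!1!3!2!] = √(12/5)
  +(−1)^0/∏(0,0,1,1,2,1)! = 1/2  (running 1/2)
⟨..|..⟩ = √(12/5)·(1/2) = +0.774597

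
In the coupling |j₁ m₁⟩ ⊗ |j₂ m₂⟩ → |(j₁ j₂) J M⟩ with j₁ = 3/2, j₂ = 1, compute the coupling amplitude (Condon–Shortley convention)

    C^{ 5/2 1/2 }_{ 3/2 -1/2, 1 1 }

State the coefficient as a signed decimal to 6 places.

j₁+j₂−J=0  J+j₁−j₂=3  J−j₁+j₂=2  j₁+j₂+J+1=6
(j₁±m₁, j₂±m₂, J±M) = (1,2,2,0,3,2)
P² = 24/5
sum k=0..0:
  [0] +1/4 = 1/4
S = 1/4
C² = P²·S² = 3/10 ; C = +0.547723

+√(3/10) ≈ +0.547723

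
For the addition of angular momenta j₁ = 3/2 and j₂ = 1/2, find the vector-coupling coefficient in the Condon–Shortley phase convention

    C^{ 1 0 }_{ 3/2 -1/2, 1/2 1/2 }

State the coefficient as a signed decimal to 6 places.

√[3·1!2!0!/4! · 1!2!1!0!1!1!] = √(1/2)
  +(−1)^1/∏(1,0,1,0,1,0)! = -1  (running -1)
⟨..|..⟩ = √(1/2)·(-1) = -0.707107

−√(1/2) ≈ -0.707107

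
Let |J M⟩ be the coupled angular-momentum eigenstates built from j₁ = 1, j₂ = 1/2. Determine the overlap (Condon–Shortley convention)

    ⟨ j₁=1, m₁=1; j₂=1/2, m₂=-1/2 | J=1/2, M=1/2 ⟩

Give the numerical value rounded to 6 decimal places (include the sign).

+0.816497

j₁+j₂−J=1  J+j₁−j₂=1  J−j₁+j₂=0  j₁+j₂+J+1=3
(j₁±m₁, j₂±m₂, J±M) = (2,0,0,1,1,0)
P² = 2/3
sum k=0..0:
  [0] +1/1 = 1
S = 1
C² = P²·S² = 2/3 ; C = +0.816497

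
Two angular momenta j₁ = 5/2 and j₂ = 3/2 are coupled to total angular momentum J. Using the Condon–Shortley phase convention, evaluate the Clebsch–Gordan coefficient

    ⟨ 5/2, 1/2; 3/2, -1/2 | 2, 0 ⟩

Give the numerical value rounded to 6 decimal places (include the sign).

-0.267261

j₁+j₂−J=2  J+j₁−j₂=3  J−j₁+j₂=1  j₁+j₂+J+1=7
(j₁±m₁, j₂±m₂, J±M) = (3,2,1,2,2,2)
P² = 8/7
sum k=0..1:
  [0] +1/4 = 1/4
  [1] −1/2 = -1/2
S = -1/4
C² = P²·S² = 1/14 ; C = -0.267261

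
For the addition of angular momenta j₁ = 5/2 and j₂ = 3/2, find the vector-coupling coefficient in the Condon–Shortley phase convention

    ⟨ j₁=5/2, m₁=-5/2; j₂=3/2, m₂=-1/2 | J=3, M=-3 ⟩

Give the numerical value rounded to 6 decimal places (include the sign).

triangle: 1!*4!*2!/8! = 48/40320
(j±m)!: 0!*5!*1!*2!*0!*6! = 172800
prefactor² = (2J+1)*Δ*N² = 1440
  k=1: −1/(1!*0!*4!*0!*0!*2!) = -1/48
Σ = -1/48  ⇒  CG² = 1440*(-1/48)² = 5/8
CG = −√(5/8) = -0.790569

-0.790569  (= −√(5/8))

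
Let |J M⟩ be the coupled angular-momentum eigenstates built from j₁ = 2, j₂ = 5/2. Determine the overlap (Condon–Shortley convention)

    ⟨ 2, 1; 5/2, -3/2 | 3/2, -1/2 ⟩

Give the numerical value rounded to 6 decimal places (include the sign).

-0.138013

triangle: 3!*1!*2!/7! = 12/5040
(j±m)!: 3!*1!*1!*4!*1!*2! = 288
prefactor² = (2J+1)*Δ*N² = 96/35
  k=0: +1/(0!*3!*1!*1!*0!*1!) = 1/6
  k=1: −1/(1!*2!*0!*0!*1!*2!) = -1/4
Σ = -1/12  ⇒  CG² = 96/35*(-1/12)² = 2/105
CG = −√(2/105) = -0.138013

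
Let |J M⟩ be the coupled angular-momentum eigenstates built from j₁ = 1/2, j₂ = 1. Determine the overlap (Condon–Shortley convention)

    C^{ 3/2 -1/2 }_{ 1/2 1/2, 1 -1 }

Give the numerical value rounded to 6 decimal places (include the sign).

√[4·0!1!2!/4! · 1!0!0!2!1!2!] = √(4/3)
  +(−1)^0/∏(0,0,0,0,1,2)! = 1/2  (running 1/2)
⟨..|..⟩ = √(4/3)·(1/2) = +0.577350

+√(1/3) ≈ +0.577350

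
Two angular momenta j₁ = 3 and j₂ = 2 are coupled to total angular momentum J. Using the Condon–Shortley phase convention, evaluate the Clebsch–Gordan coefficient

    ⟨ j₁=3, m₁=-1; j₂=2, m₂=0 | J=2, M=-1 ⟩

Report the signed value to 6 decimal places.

+√(1/7) ≈ +0.377964

√[5·3!3!1!/8! · 2!4!2!2!1!3!] = √(36/7)
  +(−1)^1/∏(1,2,3,1,0,0)! = -1/12  (running -1/12)
  +(−1)^2/∏(2,1,2,0,1,1)! = 1/4  (running 1/6)
⟨..|..⟩ = √(36/7)·(1/6) = +0.377964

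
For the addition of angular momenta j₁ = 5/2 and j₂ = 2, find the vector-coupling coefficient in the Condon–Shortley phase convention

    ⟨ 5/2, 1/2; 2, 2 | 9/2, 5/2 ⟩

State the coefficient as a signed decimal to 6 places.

+√(5/18) = +0.527046

√[10·0!5!4!/10! · 3!2!4!0!7!2!] = √(23040)
  +(−1)^0/∏(0,0,2,4,3,0)! = 1/288  (running 1/288)
⟨..|..⟩ = √(23040)·(1/288) = +0.527046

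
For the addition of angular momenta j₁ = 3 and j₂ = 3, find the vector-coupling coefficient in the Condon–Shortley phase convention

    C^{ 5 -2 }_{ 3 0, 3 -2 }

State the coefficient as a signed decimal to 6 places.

+0.577350  (= +√(1/3))

√[11·1!5!5!/12! · 3!3!1!5!3!7!] = √(43200)
  +(−1)^0/∏(0,1,3,1,2,4)! = 1/288  (running 1/288)
  +(−1)^1/∏(1,0,2,0,3,5)! = -1/1440  (running 1/360)
⟨..|..⟩ = √(43200)·(1/360) = +0.577350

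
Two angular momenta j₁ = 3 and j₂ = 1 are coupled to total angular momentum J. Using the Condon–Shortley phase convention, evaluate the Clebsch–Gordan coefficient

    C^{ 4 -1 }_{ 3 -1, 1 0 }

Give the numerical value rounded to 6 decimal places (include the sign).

+0.731925

triangle: 0!*6!*2!/9! = 1440/362880
(j±m)!: 2!*4!*1!*1!*3!*5! = 34560
prefactor² = (2J+1)*Δ*N² = 8640/7
  k=0: +1/(0!*0!*4!*1!*2!*1!) = 1/48
Σ = 1/48  ⇒  CG² = 8640/7*1/48² = 15/28
CG = +√(15/28) = +0.731925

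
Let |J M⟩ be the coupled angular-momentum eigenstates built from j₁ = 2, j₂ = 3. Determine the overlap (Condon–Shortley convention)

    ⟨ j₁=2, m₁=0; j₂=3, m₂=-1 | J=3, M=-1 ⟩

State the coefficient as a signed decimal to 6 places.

-0.387298  (= −√(3/20))

√[7·2!2!4!/9! · 2!2!2!4!2!4!] = √(256/15)
  +(−1)^0/∏(0,2,2,2,0,2)! = 1/16  (running 1/16)
  +(−1)^1/∏(1,1,1,1,1,3)! = -1/6  (running -5/48)
  +(−1)^2/∏(2,0,0,0,2,4)! = 1/96  (running -3/32)
⟨..|..⟩ = √(256/15)·(-3/32) = -0.387298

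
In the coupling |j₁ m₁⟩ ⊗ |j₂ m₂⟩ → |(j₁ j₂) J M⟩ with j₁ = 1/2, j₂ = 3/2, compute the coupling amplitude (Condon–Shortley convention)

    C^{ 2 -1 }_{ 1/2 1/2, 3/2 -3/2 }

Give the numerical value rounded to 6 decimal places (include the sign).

triangle: 0!·1!·3!/5! = 6/120
(j±m)!: 1!·0!·0!·3!·1!·3! = 36
prefactor² = (2J+1)·Δ·N² = 9
  k=0: +1/(0!·0!·0!·0!·1!·3!) = 1/6
Σ = 1/6  ⇒  CG² = 9·1/6² = 1/4
CG = +√(1/4) = +0.500000

+0.500000  (= +√(1/4))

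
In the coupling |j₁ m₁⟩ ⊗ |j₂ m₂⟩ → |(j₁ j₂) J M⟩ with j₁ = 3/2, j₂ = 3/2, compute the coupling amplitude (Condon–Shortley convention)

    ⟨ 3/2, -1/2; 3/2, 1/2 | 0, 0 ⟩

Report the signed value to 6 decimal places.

√[1·3!0!0!/4! · 1!2!2!1!0!0!] = √(1)
  +(−1)^2/∏(2,1,0,0,0,0)! = 1/2  (running 1/2)
⟨..|..⟩ = √(1)·(1/2) = +0.500000

+0.500000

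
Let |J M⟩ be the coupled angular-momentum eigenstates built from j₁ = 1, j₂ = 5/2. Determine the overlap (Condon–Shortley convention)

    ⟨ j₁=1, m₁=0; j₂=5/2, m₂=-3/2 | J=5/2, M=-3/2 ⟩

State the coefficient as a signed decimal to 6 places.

√[6·1!1!4!/7! · 1!1!1!4!1!4!] = √(576/35)
  +(−1)^0/∏(0,1,1,1,0,3)! = 1/6  (running 1/6)
  +(−1)^1/∏(1,0,0,0,1,4)! = -1/24  (running 1/8)
⟨..|..⟩ = √(576/35)·(1/8) = +0.507093

+0.507093  (= +√(9/35))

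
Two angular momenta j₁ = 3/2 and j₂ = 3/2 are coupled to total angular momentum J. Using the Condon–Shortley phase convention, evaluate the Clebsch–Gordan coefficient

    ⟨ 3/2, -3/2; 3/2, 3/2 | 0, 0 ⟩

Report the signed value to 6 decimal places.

triangle: 3!*0!*0!/4! = 6/24
(j±m)!: 0!*3!*3!*0!*0!*0! = 36
prefactor² = (2J+1)*Δ*N² = 9
  k=3: −1/(3!*0!*0!*0!*0!*0!) = -1/6
Σ = -1/6  ⇒  CG² = 9*(-1/6)² = 1/4
CG = −√(1/4) = -0.500000

-0.500000  (= −√(1/4))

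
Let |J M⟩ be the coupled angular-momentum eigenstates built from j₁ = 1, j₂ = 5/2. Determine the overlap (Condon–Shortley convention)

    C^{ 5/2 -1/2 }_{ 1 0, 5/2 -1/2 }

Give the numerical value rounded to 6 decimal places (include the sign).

+0.169031

√[6·1!1!4!/7! · 1!1!2!3!2!3!] = √(144/35)
  +(−1)^0/∏(0,1,1,2,0,2)! = 1/4  (running 1/4)
  +(−1)^1/∏(1,0,0,1,1,3)! = -1/6  (running 1/12)
⟨..|..⟩ = √(144/35)·(1/12) = +0.169031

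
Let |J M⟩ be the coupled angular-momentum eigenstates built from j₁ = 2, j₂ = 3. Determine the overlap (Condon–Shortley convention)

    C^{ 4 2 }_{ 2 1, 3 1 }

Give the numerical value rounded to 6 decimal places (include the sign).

+0.188982

triangle: 1!×3!×5!/10! = 720/3628800
(j±m)!: 3!×1!×4!×2!×6!×2! = 414720
prefactor² = (2J+1)×Δ×N² = 5184/7
  k=0: +1/(0!×1!×1!×4!×2!×1!) = 1/48
  k=1: −1/(1!×0!×0!×3!×3!×2!) = -1/72
Σ = 1/144  ⇒  CG² = 5184/7×1/144² = 1/28
CG = +√(1/28) = +0.188982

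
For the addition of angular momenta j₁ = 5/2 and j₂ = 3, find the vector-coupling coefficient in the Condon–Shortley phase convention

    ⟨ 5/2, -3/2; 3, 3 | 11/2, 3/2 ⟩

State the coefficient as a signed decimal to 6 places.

triangle: 0!×5!×6!/12! = 86400/479001600
(j±m)!: 1!×4!×6!×0!×7!×4! = 2090188800
prefactor² = (2J+1)×Δ×N² = 49766400/11
  k=0: +1/(0!×0!×4!×6!×1!×0!) = 1/17280
Σ = 1/17280  ⇒  CG² = 49766400/11×1/17280² = 1/66
CG = +√(1/66) = +0.123091

+√(1/66) = +0.123091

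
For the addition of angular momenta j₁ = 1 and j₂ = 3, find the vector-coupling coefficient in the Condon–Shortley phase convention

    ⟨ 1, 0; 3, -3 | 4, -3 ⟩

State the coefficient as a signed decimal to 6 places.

triangle: 0!×2!×6!/9! = 1440/362880
(j±m)!: 1!×1!×0!×6!×1!×7! = 3628800
prefactor² = (2J+1)×Δ×N² = 129600
  k=0: +1/(0!×0!×1!×0!×1!×6!) = 1/720
Σ = 1/720  ⇒  CG² = 129600×1/720² = 1/4
CG = +√(1/4) = +0.500000

+√(1/4) = +0.500000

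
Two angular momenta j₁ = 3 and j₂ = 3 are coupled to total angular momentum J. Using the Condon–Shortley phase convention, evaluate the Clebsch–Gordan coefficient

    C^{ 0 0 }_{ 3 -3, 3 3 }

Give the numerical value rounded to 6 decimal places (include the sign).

√[1·6!0!0!/7! · 0!6!6!0!0!0!] = √(518400/7)
  +(−1)^6/∏(6,0,0,0,0,0)! = 1/720  (running 1/720)
⟨..|..⟩ = √(518400/7)·(1/720) = +0.377964

+√(1/7) = +0.377964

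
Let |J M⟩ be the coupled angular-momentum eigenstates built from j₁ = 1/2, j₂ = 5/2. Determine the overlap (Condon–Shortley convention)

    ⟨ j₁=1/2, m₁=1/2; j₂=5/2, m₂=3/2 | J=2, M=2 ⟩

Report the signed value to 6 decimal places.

j₁+j₂−J=1  J+j₁−j₂=0  J−j₁+j₂=4  j₁+j₂+J+1=6
(j₁±m₁, j₂±m₂, J±M) = (1,0,4,1,4,0)
P² = 96
sum k=0..0:
  [0] +1/24 = 1/24
S = 1/24
C² = P²·S² = 1/6 ; C = +0.408248

+√(1/6) = +0.408248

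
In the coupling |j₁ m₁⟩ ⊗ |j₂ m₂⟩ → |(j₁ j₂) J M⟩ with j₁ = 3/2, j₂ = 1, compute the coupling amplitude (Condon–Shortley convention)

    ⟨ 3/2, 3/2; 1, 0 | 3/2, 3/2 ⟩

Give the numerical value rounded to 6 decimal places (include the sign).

j₁+j₂−J=1  J+j₁−j₂=2  J−j₁+j₂=1  j₁+j₂+J+1=5
(j₁±m₁, j₂±m₂, J±M) = (3,0,1,1,3,0)
P² = 12/5
sum k=0..0:
  [0] +1/2 = 1/2
S = 1/2
C² = P²·S² = 3/5 ; C = +0.774597

+√(3/5) = +0.774597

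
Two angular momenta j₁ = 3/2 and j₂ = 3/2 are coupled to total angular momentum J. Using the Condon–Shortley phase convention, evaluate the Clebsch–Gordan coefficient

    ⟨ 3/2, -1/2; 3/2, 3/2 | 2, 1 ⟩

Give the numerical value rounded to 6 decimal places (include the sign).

triangle: 1!·2!·2!/6! = 4/720
(j±m)!: 1!·2!·3!·0!·3!·1! = 72
prefactor² = (2J+1)·Δ·N² = 2
  k=1: −1/(1!·0!·1!·2!·1!·0!) = -1/2
Σ = -1/2  ⇒  CG² = 2·(-1/2)² = 1/2
CG = −√(1/2) = -0.707107

−√(1/2) = -0.707107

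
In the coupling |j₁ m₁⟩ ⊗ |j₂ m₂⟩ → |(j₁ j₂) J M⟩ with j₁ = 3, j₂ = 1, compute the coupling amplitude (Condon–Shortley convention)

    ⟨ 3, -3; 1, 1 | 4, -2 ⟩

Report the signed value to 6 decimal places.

+√(1/28) ≈ +0.188982

triangle: 0!×6!×2!/9! = 1440/362880
(j±m)!: 0!×6!×2!×0!×2!×6! = 2073600
prefactor² = (2J+1)×Δ×N² = 518400/7
  k=0: +1/(0!×0!×6!×2!×0!×0!) = 1/1440
Σ = 1/1440  ⇒  CG² = 518400/7×1/1440² = 1/28
CG = +√(1/28) = +0.188982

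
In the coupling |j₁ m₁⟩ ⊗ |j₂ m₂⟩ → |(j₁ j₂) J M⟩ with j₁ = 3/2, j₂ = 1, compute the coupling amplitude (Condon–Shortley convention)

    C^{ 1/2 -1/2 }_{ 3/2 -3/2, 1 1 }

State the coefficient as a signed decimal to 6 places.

+0.707107

√[2·2!1!0!/4! · 0!3!2!0!0!1!] = √(2)
  +(−1)^2/∏(2,0,1,0,0,0)! = 1/2  (running 1/2)
⟨..|..⟩ = √(2)·(1/2) = +0.707107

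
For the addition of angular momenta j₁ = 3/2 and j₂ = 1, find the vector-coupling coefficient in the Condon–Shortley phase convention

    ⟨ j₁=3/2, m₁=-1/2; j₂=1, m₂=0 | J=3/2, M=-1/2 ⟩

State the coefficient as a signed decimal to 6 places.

j₁+j₂−J=1  J+j₁−j₂=2  J−j₁+j₂=1  j₁+j₂+J+1=5
(j₁±m₁, j₂±m₂, J±M) = (1,2,1,1,1,2)
P² = 4/15
sum k=0..1:
  [0] +1/2 = 1/2
  [1] −1/1 = -1
S = -1/2
C² = P²·S² = 1/15 ; C = -0.258199

-0.258199  (= −√(1/15))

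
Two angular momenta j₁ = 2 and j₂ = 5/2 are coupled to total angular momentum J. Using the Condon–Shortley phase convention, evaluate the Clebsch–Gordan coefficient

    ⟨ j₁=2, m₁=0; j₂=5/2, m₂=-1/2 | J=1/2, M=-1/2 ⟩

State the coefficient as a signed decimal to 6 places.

+√(1/5) ≈ +0.447214

j₁+j₂−J=4  J+j₁−j₂=0  J−j₁+j₂=1  j₁+j₂+J+1=6
(j₁±m₁, j₂±m₂, J±M) = (2,2,2,3,0,1)
P² = 16/5
sum k=2..2:
  [2] +1/4 = 1/4
S = 1/4
C² = P²·S² = 1/5 ; C = +0.447214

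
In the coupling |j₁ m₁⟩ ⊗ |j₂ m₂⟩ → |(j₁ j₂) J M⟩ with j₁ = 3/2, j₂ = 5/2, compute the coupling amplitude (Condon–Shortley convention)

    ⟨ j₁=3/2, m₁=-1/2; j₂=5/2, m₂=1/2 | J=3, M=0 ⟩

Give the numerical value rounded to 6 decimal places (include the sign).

j₁+j₂−J=1  J+j₁−j₂=2  J−j₁+j₂=4  j₁+j₂+J+1=8
(j₁±m₁, j₂±m₂, J±M) = (1,2,3,2,3,3)
P² = 36/5
sum k=0..1:
  [0] +1/12 = 1/12
  [1] −1/4 = -1/4
S = -1/6
C² = P²·S² = 1/5 ; C = -0.447214

−√(1/5) = -0.447214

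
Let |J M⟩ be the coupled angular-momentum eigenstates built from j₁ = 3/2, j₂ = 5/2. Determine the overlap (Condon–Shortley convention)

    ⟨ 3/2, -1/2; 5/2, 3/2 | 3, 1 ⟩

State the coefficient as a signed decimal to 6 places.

triangle: 1!*2!*4!/8! = 48/40320
(j±m)!: 1!*2!*4!*1!*4!*2! = 2304
prefactor² = (2J+1)*Δ*N² = 96/5
  k=0: +1/(0!*1!*2!*4!*0!*0!) = 1/48
  k=1: −1/(1!*0!*1!*3!*1!*1!) = -1/6
Σ = -7/48  ⇒  CG² = 96/5*(-7/48)² = 49/120
CG = −√(49/120) = -0.639010

-0.639010  (= −√(49/120))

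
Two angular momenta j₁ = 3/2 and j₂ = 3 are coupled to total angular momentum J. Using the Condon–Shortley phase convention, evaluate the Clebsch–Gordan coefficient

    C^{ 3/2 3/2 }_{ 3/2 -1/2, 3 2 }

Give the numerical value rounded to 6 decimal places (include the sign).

j₁+j₂−J=3  J+j₁−j₂=0  J−j₁+j₂=3  j₁+j₂+J+1=7
(j₁±m₁, j₂±m₂, J±M) = (1,2,5,1,3,0)
P² = 288/7
sum k=2..2:
  [2] +1/12 = 1/12
S = 1/12
C² = P²·S² = 2/7 ; C = +0.534522

+0.534522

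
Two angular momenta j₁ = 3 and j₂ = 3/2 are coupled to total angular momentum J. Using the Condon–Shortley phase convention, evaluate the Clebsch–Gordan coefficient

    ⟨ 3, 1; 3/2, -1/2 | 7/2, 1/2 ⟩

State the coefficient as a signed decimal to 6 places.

√[8·1!5!2!/9! · 4!2!1!2!4!3!] = √(512/7)
  +(−1)^0/∏(0,1,2,1,3,1)! = 1/12  (running 1/12)
  +(−1)^1/∏(1,0,1,0,4,2)! = -1/48  (running 1/16)
⟨..|..⟩ = √(512/7)·(1/16) = +0.534522

+√(2/7) = +0.534522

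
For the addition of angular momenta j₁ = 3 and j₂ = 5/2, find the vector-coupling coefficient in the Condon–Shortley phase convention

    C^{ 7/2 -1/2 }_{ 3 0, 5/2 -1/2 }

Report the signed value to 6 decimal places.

-0.436436

triangle: 2!*4!*3!/10! = 288/3628800
(j±m)!: 3!*3!*2!*3!*3!*4! = 62208
prefactor² = (2J+1)*Δ*N² = 6912/175
  k=0: +1/(0!*2!*3!*2!*1!*1!) = 1/24
  k=1: −1/(1!*1!*2!*1!*2!*2!) = -1/8
  k=2: +1/(2!*0!*1!*0!*3!*3!) = 1/72
Σ = -5/72  ⇒  CG² = 6912/175*(-5/72)² = 4/21
CG = −√(4/21) = -0.436436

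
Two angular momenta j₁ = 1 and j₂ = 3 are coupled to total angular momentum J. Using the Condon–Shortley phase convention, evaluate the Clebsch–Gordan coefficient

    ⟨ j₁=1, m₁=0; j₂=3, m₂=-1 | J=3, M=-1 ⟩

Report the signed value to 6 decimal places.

+√(1/12) = +0.288675

triangle: 1!*1!*5!/8! = 120/40320
(j±m)!: 1!*1!*2!*4!*2!*4! = 2304
prefactor² = (2J+1)*Δ*N² = 48
  k=0: +1/(0!*1!*1!*2!*0!*3!) = 1/12
  k=1: −1/(1!*0!*0!*1!*1!*4!) = -1/24
Σ = 1/24  ⇒  CG² = 48*1/24² = 1/12
CG = +√(1/12) = +0.288675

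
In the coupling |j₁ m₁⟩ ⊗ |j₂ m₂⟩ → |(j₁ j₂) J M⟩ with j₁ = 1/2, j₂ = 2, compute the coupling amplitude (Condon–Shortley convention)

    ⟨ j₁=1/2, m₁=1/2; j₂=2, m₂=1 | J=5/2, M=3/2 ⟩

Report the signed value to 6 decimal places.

√[6·0!1!4!/6! · 1!0!3!1!4!1!] = √(144/5)
  +(−1)^0/∏(0,0,0,3,1,1)! = 1/6  (running 1/6)
⟨..|..⟩ = √(144/5)·(1/6) = +0.894427

+0.894427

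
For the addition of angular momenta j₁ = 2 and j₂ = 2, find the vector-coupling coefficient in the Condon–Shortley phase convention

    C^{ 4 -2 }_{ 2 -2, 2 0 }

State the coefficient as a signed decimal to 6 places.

j₁+j₂−J=0  J+j₁−j₂=4  J−j₁+j₂=4  j₁+j₂+J+1=9
(j₁±m₁, j₂±m₂, J±M) = (0,4,2,2,2,6)
P² = 13824/7
sum k=0..0:
  [0] +1/96 = 1/96
S = 1/96
C² = P²·S² = 3/14 ; C = +0.462910

+√(3/14) ≈ +0.462910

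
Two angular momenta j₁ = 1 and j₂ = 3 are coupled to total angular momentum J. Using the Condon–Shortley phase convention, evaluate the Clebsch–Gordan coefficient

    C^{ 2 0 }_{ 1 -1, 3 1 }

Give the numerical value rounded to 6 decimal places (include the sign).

triangle: 2!*0!*4!/7! = 48/5040
(j±m)!: 0!*2!*4!*2!*2!*2! = 384
prefactor² = (2J+1)*Δ*N² = 128/7
  k=2: +1/(2!*0!*0!*2!*0!*2!) = 1/8
Σ = 1/8  ⇒  CG² = 128/7*1/8² = 2/7
CG = +√(2/7) = +0.534522

+0.534522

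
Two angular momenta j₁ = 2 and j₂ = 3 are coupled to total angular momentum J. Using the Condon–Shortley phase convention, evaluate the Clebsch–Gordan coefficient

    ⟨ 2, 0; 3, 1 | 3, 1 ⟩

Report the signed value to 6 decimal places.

j₁+j₂−J=2  J+j₁−j₂=2  J−j₁+j₂=4  j₁+j₂+J+1=9
(j₁±m₁, j₂±m₂, J±M) = (2,2,4,2,4,2)
P² = 256/15
sum k=0..2:
  [0] +1/96 = 1/96
  [1] −1/6 = -1/6
  [2] +1/16 = 1/16
S = -3/32
C² = P²·S² = 3/20 ; C = -0.387298

−√(3/20) ≈ -0.387298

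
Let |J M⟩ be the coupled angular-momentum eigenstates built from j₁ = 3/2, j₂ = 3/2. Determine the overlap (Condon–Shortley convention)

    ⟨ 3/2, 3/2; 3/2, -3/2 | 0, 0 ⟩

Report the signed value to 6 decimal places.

+√(1/4) ≈ +0.500000

j₁+j₂−J=3  J+j₁−j₂=0  J−j₁+j₂=0  j₁+j₂+J+1=4
(j₁±m₁, j₂±m₂, J±M) = (3,0,0,3,0,0)
P² = 9
sum k=0..0:
  [0] +1/6 = 1/6
S = 1/6
C² = P²·S² = 1/4 ; C = +0.500000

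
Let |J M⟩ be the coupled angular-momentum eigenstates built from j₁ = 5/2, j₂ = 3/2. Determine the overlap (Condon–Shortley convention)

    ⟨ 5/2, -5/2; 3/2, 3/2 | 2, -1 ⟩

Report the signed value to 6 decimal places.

√[5·2!3!1!/7! · 0!5!3!0!1!3!] = √(360/7)
  +(−1)^2/∏(2,0,3,1,0,0)! = 1/12  (running 1/12)
⟨..|..⟩ = √(360/7)·(1/12) = +0.597614

+0.597614  (= +√(5/14))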